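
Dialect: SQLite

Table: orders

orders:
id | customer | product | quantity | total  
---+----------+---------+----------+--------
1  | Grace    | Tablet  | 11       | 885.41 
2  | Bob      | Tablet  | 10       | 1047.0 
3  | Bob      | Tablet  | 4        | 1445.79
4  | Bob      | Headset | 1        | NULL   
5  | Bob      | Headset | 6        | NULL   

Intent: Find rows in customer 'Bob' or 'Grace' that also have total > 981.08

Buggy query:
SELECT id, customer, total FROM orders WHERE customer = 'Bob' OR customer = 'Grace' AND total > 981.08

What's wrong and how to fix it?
Bug: AND binds tighter than OR, so this parses as customer = 'Bob' OR (customer = 'Grace' AND total > 981.08)

Fix: Group the OR with parentheses (or use IN), then AND the threshold

Corrected query:
SELECT id, customer, total FROM orders WHERE (customer = 'Bob' OR customer = 'Grace') AND total > 981.08

Result:
id | customer | total  
---+----------+--------
2  | Bob      | 1047   
3  | Bob      | 1445.79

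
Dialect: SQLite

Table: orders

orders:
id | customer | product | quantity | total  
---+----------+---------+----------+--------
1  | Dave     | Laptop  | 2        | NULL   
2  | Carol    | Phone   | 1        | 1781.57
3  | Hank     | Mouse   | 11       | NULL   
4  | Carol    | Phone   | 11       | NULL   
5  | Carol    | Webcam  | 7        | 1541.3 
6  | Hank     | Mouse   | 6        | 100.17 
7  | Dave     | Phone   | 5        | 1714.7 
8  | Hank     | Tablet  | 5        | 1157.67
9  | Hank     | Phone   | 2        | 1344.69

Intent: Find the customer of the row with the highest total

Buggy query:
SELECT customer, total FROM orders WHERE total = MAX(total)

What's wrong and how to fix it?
Bug: WHERE is evaluated per row; an aggregate over the whole table isn't defined there

Fix: Use a subquery: WHERE total = (SELECT MAX(total) FROM orders)

Corrected query:
SELECT customer, total FROM orders WHERE total = (SELECT MAX(total) FROM orders)

Result:
customer | total  
---------+--------
Carol    | 1781.57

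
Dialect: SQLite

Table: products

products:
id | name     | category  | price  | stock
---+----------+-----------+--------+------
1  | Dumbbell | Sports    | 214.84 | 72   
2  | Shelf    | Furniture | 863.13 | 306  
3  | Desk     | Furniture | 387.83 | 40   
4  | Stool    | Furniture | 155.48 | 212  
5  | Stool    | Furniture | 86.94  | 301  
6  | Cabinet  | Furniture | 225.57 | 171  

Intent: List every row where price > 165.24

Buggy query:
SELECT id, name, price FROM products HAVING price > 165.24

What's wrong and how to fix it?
Bug: HAVING filters the output of aggregation, but this query has no GROUP BY and no aggregate functions, so SQLite rejects it (HAVING clause on a non-aggregate query); the condition here is per row

Fix: Use WHERE for row-level filtering

Corrected query:
SELECT id, name, price FROM products WHERE price > 165.24

Result:
id | name     | price 
---+----------+-------
1  | Dumbbell | 214.84
2  | Shelf    | 863.13
3  | Desk     | 387.83
6  | Cabinet  | 225.57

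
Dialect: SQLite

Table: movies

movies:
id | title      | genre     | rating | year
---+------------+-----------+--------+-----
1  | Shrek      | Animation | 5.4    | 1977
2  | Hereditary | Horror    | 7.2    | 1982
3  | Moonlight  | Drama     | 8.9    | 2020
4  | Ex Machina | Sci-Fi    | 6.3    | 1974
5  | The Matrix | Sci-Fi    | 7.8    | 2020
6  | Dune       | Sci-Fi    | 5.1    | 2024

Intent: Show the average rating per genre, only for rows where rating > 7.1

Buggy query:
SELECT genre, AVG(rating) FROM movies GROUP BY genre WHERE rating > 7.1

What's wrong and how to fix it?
Bug: WHERE cannot follow GROUP BY

Fix: Move the WHERE clause before GROUP BY

Corrected query:
SELECT genre, AVG(rating) FROM movies WHERE rating > 7.1 GROUP BY genre

Result:
genre  | AVG(rating)
-------+------------
Drama  | 8.9        
Horror | 7.2        
Sci-Fi | 7.8        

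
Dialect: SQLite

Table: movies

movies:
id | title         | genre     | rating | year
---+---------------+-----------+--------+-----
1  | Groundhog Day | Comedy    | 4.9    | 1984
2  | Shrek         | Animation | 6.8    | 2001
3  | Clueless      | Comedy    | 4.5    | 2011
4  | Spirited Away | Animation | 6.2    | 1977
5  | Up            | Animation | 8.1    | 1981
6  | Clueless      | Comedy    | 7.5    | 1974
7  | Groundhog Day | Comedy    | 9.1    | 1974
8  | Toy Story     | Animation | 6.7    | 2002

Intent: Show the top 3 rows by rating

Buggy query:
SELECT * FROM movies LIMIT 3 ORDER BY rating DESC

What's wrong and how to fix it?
Bug: LIMIT must come after ORDER BY

Fix: Sort with ORDER BY, then apply LIMIT

Corrected query:
SELECT * FROM movies ORDER BY rating DESC LIMIT 3

Result:
id | title         | genre     | rating | year
---+---------------+-----------+--------+-----
7  | Groundhog Day | Comedy    | 9.1    | 1974
5  | Up            | Animation | 8.1    | 1981
6  | Clueless      | Comedy    | 7.5    | 1974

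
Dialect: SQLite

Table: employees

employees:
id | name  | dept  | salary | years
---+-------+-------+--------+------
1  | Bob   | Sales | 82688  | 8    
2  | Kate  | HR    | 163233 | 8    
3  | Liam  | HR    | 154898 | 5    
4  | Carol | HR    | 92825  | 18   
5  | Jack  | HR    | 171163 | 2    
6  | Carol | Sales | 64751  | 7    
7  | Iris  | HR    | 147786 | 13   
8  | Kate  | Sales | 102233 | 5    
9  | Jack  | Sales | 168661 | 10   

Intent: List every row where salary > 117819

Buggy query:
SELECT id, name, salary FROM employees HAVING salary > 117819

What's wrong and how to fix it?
Bug: This is a non-aggregate query (no GROUP BY, no aggregates), so in SQLite the HAVING clause is invalid here; a row-level condition belongs in WHERE

Fix: Replace HAVING with WHERE since the condition applies to individual rows

Corrected query:
SELECT id, name, salary FROM employees WHERE salary > 117819

Result:
id | name | salary
---+------+-------
2  | Kate | 163233
3  | Liam | 154898
5  | Jack | 171163
7  | Iris | 147786
9  | Jack | 168661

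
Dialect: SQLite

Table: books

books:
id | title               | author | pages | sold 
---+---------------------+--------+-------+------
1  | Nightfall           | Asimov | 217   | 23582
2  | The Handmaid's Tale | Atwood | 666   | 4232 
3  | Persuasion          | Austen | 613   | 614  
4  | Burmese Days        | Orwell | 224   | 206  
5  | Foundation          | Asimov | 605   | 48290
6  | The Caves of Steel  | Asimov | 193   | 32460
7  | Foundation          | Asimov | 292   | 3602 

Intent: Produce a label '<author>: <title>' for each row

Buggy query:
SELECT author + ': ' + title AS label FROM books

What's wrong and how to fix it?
Bug: '+' is numeric addition; on text columns SQLite converts them to 0 instead of concatenating

Fix: Replace + with || to concatenate text

Corrected query:
SELECT author || ': ' || title AS label FROM books

Result:
label                      
---------------------------
Asimov: Nightfall          
Atwood: The Handmaid's Tale
Austen: Persuasion         
Orwell: Burmese Days       
Asimov: Foundation         
Asimov: The Caves of Steel 
Asimov: Foundation         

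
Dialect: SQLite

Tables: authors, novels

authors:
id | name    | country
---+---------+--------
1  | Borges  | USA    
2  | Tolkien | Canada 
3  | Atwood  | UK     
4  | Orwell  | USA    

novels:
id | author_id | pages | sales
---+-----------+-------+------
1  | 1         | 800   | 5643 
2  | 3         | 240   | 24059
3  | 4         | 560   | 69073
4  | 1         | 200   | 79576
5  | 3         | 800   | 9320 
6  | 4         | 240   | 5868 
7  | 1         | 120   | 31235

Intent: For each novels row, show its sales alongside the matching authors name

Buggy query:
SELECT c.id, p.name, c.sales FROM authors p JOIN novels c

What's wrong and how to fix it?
Bug: Missing join condition: each novels row is matched to all authors rows instead of just its own

Fix: Add ON c.author_id = p.id to the JOIN

Corrected query:
SELECT c.id, p.name, c.sales FROM authors p JOIN novels c ON c.author_id = p.id

Result:
id | name   | sales
---+--------+------
1  | Borges | 5643 
2  | Atwood | 24059
3  | Orwell | 69073
4  | Borges | 79576
5  | Atwood | 9320 
6  | Orwell | 5868 
7  | Borges | 31235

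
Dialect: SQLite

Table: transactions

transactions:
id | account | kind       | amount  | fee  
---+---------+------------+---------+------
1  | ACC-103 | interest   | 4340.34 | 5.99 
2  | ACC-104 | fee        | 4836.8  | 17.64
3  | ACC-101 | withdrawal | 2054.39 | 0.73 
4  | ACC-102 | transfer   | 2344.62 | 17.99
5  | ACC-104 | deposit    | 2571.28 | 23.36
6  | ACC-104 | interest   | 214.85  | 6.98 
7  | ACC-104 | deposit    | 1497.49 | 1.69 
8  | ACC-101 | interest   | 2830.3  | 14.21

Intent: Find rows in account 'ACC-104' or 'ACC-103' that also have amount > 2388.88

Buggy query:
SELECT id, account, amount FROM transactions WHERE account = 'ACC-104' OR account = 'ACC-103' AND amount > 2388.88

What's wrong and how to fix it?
Bug: Without parentheses, AND is evaluated before OR, so the amount filter only applies to the 'ACC-103' branch

Fix: Group the OR with parentheses (or use IN), then AND the threshold

Corrected query:
SELECT id, account, amount FROM transactions WHERE (account = 'ACC-104' OR account = 'ACC-103') AND amount > 2388.88

Result:
id | account | amount 
---+---------+--------
1  | ACC-103 | 4340.34
2  | ACC-104 | 4836.8 
5  | ACC-104 | 2571.28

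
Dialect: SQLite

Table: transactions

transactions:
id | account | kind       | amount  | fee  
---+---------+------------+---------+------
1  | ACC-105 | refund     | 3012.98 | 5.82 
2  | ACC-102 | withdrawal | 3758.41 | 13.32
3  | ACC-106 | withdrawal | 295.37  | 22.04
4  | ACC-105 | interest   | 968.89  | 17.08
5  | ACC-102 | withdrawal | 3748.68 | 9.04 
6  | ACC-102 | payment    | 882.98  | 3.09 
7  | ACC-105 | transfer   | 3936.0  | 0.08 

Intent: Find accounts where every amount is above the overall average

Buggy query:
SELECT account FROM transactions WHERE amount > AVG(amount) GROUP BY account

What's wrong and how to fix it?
Bug: AVG() is an aggregate; it can't sit directly in WHERE

Fix: Compute the overall average in a scalar subquery and compare each group's MIN against it in HAVING

Corrected query:
SELECT account FROM transactions GROUP BY account HAVING MIN(amount) > (SELECT AVG(amount) FROM transactions)

Result:
(no rows)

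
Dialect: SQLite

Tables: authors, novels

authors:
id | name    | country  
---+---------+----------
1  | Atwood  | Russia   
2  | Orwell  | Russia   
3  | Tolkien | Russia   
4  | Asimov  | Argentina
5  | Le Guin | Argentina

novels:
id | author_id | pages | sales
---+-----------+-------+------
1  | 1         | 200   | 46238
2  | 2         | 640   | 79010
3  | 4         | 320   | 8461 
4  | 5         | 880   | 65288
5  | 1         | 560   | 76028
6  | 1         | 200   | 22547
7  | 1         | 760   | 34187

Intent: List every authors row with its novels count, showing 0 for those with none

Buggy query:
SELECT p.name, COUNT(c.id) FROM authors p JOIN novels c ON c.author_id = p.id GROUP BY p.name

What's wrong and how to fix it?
Bug: INNER JOIN drops authors rows that have no matching novels rows

Fix: Switch to LEFT JOIN to retain unmatched parent rows

Corrected query:
SELECT p.name, COUNT(c.id) FROM authors p LEFT JOIN novels c ON c.author_id = p.id GROUP BY p.name

Result:
name    | COUNT(c.id)
--------+------------
Asimov  | 1          
Atwood  | 4          
Le Guin | 1          
Orwell  | 1          
Tolkien | 0          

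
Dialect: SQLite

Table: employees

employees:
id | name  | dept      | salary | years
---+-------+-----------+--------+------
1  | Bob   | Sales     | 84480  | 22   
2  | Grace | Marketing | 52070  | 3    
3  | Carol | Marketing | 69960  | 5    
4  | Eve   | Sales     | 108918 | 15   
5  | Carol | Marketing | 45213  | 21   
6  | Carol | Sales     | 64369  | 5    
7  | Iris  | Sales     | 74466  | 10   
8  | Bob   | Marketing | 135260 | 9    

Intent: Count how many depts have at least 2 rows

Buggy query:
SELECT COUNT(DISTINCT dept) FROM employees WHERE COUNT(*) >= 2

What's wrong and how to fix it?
Bug: COUNT(*) cannot appear in WHERE; the per-group count doesn't exist yet

Fix: Group first with HAVING COUNT(*) >= 2, then COUNT the resulting groups

Corrected query:
SELECT COUNT(*) FROM (SELECT dept FROM employees GROUP BY dept HAVING COUNT(*) >= 2)

Result:
COUNT(*)
--------
2       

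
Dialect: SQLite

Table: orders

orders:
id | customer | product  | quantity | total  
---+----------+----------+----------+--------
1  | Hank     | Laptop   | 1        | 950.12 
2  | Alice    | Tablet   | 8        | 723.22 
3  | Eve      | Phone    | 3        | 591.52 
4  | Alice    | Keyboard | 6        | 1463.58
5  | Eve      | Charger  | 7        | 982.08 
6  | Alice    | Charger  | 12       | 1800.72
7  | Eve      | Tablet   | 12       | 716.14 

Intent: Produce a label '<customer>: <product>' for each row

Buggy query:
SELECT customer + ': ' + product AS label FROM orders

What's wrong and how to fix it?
Bug: SQLite uses || for string concatenation; + coerces text to numbers (yielding 0)

Fix: Use the || operator for string concatenation

Corrected query:
SELECT customer || ': ' || product AS label FROM orders

Result:
label          
---------------
Hank: Laptop   
Alice: Tablet  
Eve: Phone     
Alice: Keyboard
Eve: Charger   
Alice: Charger 
Eve: Tablet    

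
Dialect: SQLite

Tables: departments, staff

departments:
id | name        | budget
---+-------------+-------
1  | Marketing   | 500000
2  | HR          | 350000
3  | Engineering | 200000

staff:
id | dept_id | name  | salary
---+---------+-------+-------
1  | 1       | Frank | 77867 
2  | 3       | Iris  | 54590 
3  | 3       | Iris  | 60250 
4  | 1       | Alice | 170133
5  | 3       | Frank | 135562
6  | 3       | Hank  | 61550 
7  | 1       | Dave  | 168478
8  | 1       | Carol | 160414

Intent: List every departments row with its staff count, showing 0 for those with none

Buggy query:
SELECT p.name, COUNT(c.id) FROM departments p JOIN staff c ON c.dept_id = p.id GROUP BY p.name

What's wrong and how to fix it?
Bug: INNER JOIN drops departments rows that have no matching staff rows

Fix: Use LEFT JOIN so parents without children still appear (COUNT(c.id) gives 0)

Corrected query:
SELECT p.name, COUNT(c.id) FROM departments p LEFT JOIN staff c ON c.dept_id = p.id GROUP BY p.name

Result:
name        | COUNT(c.id)
------------+------------
Engineering | 4          
HR          | 0          
Marketing   | 4          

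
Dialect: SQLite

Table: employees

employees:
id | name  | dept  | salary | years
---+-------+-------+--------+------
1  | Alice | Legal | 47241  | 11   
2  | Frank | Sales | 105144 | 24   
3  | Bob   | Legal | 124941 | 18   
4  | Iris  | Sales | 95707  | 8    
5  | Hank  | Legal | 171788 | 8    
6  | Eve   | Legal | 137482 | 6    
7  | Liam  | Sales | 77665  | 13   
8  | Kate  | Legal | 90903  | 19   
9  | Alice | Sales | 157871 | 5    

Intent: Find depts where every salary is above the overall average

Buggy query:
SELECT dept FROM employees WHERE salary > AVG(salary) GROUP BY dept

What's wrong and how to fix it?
Bug: AVG() is an aggregate; it can't sit directly in WHERE

Fix: Use a subquery for AVG and a HAVING MIN(...) filter so the condition holds for every row in the group

Corrected query:
SELECT dept FROM employees GROUP BY dept HAVING MIN(salary) > (SELECT AVG(salary) FROM employees)

Result:
(no rows)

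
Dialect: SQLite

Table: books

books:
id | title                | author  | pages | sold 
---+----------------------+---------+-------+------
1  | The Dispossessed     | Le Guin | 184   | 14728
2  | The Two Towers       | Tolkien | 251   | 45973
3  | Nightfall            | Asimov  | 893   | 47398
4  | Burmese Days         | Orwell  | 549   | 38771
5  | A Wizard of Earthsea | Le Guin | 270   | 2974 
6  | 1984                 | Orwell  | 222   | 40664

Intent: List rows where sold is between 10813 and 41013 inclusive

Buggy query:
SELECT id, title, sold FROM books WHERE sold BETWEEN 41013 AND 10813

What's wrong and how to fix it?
Bug: BETWEEN expects the lower bound first; with 41013 AND 10813 the range is empty

Fix: Write BETWEEN 10813 AND 41013

Corrected query:
SELECT id, title, sold FROM books WHERE sold BETWEEN 10813 AND 41013

Result:
id | title            | sold 
---+------------------+------
1  | The Dispossessed | 14728
4  | Burmese Days     | 38771
6  | 1984             | 40664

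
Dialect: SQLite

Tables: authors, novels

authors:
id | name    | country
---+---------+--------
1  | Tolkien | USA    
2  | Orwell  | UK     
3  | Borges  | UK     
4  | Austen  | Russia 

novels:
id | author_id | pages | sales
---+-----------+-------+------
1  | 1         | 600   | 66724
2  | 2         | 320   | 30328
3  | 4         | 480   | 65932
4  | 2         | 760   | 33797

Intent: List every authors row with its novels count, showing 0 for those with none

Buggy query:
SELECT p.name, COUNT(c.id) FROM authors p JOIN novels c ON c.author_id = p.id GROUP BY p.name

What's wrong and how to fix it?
Bug: An inner join excludes parents with zero children

Fix: Switch to LEFT JOIN to retain unmatched parent rows

Corrected query:
SELECT p.name, COUNT(c.id) FROM authors p LEFT JOIN novels c ON c.author_id = p.id GROUP BY p.name

Result:
name    | COUNT(c.id)
--------+------------
Austen  | 1          
Borges  | 0          
Orwell  | 2          
Tolkien | 1          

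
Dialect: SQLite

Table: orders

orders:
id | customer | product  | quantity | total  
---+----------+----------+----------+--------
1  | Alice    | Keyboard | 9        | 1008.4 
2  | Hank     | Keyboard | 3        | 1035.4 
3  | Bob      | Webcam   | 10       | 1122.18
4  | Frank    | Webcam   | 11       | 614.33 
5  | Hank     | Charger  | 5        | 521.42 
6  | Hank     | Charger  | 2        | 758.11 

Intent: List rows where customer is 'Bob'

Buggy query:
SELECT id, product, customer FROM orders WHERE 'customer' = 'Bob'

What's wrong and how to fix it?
Bug: 'customer' in single quotes is a string literal, not the column; the comparison is literal-vs-literal and never true

Fix: Reference the column as customer without single quotes

Corrected query:
SELECT id, product, customer FROM orders WHERE customer = 'Bob'

Result:
id | product | customer
---+---------+---------
3  | Webcam  | Bob     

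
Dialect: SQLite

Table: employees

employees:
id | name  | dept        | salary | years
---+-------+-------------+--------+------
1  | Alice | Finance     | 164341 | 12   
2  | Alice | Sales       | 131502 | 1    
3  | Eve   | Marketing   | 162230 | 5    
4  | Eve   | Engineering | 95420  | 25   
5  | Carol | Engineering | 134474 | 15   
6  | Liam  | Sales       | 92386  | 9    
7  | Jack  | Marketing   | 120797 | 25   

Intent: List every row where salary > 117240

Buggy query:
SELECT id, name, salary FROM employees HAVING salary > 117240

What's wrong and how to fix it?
Bug: This is a non-aggregate query (no GROUP BY, no aggregates), so in SQLite the HAVING clause is invalid here; a row-level condition belongs in WHERE

Fix: Use WHERE for row-level filtering

Corrected query:
SELECT id, name, salary FROM employees WHERE salary > 117240

Result:
id | name  | salary
---+-------+-------
1  | Alice | 164341
2  | Alice | 131502
3  | Eve   | 162230
5  | Carol | 134474
7  | Jack  | 120797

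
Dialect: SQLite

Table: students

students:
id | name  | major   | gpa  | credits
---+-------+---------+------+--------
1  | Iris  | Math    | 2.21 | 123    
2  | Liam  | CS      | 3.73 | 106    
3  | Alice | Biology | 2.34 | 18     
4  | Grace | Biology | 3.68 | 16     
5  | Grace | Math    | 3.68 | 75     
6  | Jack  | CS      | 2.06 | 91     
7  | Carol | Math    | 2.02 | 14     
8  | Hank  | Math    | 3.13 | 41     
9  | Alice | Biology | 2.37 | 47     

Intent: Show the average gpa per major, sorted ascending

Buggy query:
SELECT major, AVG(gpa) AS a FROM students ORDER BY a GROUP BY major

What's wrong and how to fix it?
Bug: ORDER BY appears before GROUP BY; SQL clause order requires GROUP BY first

Fix: Move ORDER BY to the end, after GROUP BY

Corrected query:
SELECT major, AVG(gpa) AS a FROM students GROUP BY major ORDER BY a

Result:
major   | a       
--------+---------
Math    | 2.76    
Biology | 2.796667
CS      | 2.895   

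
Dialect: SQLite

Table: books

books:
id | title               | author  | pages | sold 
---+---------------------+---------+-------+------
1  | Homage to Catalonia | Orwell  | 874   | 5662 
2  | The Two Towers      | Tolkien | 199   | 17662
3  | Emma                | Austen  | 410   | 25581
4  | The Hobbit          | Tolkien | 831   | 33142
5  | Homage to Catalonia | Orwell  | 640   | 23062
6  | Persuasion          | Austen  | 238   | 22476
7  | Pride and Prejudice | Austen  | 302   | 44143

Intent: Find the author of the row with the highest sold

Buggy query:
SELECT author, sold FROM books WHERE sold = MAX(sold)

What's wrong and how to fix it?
Bug: WHERE is evaluated per row; an aggregate over the whole table isn't defined there

Fix: Wrap MAX in a scalar subquery so WHERE compares against a single value

Corrected query:
SELECT author, sold FROM books WHERE sold = (SELECT MAX(sold) FROM books)

Result:
author | sold 
-------+------
Austen | 44143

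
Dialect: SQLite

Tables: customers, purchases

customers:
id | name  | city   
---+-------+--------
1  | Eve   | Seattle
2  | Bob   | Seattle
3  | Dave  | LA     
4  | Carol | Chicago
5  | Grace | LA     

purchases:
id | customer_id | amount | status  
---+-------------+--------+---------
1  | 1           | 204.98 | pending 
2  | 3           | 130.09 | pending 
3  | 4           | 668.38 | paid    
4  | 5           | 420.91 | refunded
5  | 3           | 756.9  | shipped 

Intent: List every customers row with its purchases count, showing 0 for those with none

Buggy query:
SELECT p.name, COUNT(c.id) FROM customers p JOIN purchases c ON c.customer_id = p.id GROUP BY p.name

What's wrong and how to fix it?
Bug: An inner join excludes parents with zero children

Fix: Switch to LEFT JOIN to retain unmatched parent rows

Corrected query:
SELECT p.name, COUNT(c.id) FROM customers p LEFT JOIN purchases c ON c.customer_id = p.id GROUP BY p.name

Result:
name  | COUNT(c.id)
------+------------
Bob   | 0          
Carol | 1          
Dave  | 2          
Eve   | 1          
Grace | 1          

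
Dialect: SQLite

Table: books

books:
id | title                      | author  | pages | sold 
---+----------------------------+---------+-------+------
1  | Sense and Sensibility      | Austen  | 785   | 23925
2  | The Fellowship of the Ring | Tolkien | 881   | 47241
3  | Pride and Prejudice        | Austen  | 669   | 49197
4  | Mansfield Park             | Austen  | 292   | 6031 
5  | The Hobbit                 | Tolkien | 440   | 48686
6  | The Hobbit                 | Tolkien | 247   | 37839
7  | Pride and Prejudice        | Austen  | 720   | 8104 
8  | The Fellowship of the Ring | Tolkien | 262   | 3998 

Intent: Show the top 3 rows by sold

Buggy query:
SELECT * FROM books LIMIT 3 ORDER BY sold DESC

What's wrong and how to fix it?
Bug: ORDER BY cannot follow LIMIT; LIMIT is the final clause

Fix: Sort with ORDER BY, then apply LIMIT

Corrected query:
SELECT * FROM books ORDER BY sold DESC LIMIT 3

Result:
id | title                      | author  | pages | sold 
---+----------------------------+---------+-------+------
3  | Pride and Prejudice        | Austen  | 669   | 49197
5  | The Hobbit                 | Tolkien | 440   | 48686
2  | The Fellowship of the Ring | Tolkien | 881   | 47241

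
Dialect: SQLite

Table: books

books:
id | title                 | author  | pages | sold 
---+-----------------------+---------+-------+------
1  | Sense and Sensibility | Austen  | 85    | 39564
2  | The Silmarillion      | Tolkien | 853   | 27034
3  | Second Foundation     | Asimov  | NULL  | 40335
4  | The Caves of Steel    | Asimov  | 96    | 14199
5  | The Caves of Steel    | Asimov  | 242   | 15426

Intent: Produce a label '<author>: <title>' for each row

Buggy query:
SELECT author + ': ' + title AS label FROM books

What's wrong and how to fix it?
Bug: '+' is numeric addition; on text columns SQLite converts them to 0 instead of concatenating

Fix: Replace + with || to concatenate text

Corrected query:
SELECT author || ': ' || title AS label FROM books

Result:
label                        
-----------------------------
Austen: Sense and Sensibility
Tolkien: The Silmarillion    
Asimov: Second Foundation    
Asimov: The Caves of Steel   
Asimov: The Caves of Steel   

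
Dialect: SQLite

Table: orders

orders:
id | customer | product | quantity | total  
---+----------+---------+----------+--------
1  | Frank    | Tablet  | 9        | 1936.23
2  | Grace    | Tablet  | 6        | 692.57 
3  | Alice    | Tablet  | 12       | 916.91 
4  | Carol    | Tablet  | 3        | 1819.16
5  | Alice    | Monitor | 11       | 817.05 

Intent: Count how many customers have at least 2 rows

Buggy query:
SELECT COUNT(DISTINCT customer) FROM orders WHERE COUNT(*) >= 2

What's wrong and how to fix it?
Bug: COUNT(*) cannot appear in WHERE; the per-group count doesn't exist yet

Fix: Use a subquery that GROUPs and filters with HAVING, then count its rows

Corrected query:
SELECT COUNT(*) FROM (SELECT customer FROM orders GROUP BY customer HAVING COUNT(*) >= 2)

Result:
COUNT(*)
--------
1       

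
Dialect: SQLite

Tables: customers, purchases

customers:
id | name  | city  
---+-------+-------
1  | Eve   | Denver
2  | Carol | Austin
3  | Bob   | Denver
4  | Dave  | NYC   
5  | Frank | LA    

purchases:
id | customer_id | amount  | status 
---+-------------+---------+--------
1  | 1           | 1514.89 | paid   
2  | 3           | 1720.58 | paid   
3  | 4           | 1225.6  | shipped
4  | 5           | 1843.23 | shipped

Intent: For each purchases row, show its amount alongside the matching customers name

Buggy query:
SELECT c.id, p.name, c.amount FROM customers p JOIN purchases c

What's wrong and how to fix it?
Bug: JOIN with no ON clause produces a cartesian product; every purchases row pairs with every customers row

Fix: Specify the join condition linking the foreign key to the parent id

Corrected query:
SELECT c.id, p.name, c.amount FROM customers p JOIN purchases c ON c.customer_id = p.id

Result:
id | name  | amount 
---+-------+--------
1  | Eve   | 1514.89
2  | Bob   | 1720.58
3  | Dave  | 1225.6 
4  | Frank | 1843.23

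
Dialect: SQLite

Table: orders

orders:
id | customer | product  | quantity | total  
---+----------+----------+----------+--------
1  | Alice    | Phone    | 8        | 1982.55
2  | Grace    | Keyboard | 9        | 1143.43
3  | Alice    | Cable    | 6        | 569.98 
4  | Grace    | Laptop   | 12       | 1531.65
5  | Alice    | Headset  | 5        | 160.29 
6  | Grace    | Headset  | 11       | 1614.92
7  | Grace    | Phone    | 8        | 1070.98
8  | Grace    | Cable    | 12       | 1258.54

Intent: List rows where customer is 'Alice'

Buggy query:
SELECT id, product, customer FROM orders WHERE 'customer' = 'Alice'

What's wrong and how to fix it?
Bug: Single quotes denote string literals in SQL; the column name is being compared as a constant string

Fix: Reference the column as customer without single quotes

Corrected query:
SELECT id, product, customer FROM orders WHERE customer = 'Alice'

Result:
id | product | customer
---+---------+---------
1  | Phone   | Alice   
3  | Cable   | Alice   
5  | Headset | Alice   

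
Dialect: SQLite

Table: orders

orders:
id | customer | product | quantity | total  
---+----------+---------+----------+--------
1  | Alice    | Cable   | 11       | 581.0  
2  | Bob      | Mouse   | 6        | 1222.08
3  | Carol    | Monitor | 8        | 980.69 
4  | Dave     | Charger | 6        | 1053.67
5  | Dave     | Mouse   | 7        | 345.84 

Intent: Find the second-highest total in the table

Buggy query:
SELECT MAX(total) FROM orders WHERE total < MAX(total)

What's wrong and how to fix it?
Bug: The inner MAX is an aggregate inside WHERE, which is not allowed

Fix: Compute the overall MAX in a subquery, then take MAX of rows below it

Corrected query:
SELECT MAX(total) FROM orders WHERE total < (SELECT MAX(total) FROM orders)

Result:
MAX(total)
----------
1053.67   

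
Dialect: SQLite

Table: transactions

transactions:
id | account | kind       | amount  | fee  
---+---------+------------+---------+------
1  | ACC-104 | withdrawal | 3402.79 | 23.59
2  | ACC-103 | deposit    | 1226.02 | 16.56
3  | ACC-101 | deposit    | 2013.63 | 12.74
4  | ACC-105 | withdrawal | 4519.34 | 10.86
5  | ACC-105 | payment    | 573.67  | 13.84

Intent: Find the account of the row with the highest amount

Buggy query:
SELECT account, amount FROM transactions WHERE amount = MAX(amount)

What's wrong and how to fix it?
Bug: MAX(amount) is an aggregate and cannot be used directly in WHERE

Fix: Wrap MAX in a scalar subquery so WHERE compares against a single value

Corrected query:
SELECT account, amount FROM transactions WHERE amount = (SELECT MAX(amount) FROM transactions)

Result:
account | amount 
--------+--------
ACC-105 | 4519.34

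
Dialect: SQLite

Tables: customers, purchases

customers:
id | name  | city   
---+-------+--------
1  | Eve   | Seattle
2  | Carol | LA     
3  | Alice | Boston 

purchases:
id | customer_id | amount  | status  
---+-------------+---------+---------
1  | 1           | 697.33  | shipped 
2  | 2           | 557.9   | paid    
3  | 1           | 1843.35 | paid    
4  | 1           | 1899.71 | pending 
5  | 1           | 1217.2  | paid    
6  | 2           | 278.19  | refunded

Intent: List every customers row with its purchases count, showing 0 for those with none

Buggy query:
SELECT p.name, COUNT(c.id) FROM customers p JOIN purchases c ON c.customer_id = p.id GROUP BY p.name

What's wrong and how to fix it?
Bug: INNER JOIN drops customers rows that have no matching purchases rows

Fix: Use LEFT JOIN so parents without children still appear (COUNT(c.id) gives 0)

Corrected query:
SELECT p.name, COUNT(c.id) FROM customers p LEFT JOIN purchases c ON c.customer_id = p.id GROUP BY p.name

Result:
name  | COUNT(c.id)
------+------------
Alice | 0          
Carol | 2          
Eve   | 4          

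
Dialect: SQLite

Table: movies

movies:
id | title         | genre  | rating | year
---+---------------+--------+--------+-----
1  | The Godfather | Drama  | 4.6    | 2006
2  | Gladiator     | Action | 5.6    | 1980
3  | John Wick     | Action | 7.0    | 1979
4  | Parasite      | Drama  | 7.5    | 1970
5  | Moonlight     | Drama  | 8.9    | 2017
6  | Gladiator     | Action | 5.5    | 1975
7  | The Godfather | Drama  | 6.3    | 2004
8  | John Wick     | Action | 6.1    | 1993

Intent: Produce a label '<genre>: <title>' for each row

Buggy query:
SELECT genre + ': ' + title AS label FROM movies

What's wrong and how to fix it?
Bug: SQLite uses || for string concatenation; + coerces text to numbers (yielding 0)

Fix: Use the || operator for string concatenation

Corrected query:
SELECT genre || ': ' || title AS label FROM movies

Result:
label               
--------------------
Drama: The Godfather
Action: Gladiator   
Action: John Wick   
Drama: Parasite     
Drama: Moonlight    
Action: Gladiator   
Drama: The Godfather
Action: John Wick   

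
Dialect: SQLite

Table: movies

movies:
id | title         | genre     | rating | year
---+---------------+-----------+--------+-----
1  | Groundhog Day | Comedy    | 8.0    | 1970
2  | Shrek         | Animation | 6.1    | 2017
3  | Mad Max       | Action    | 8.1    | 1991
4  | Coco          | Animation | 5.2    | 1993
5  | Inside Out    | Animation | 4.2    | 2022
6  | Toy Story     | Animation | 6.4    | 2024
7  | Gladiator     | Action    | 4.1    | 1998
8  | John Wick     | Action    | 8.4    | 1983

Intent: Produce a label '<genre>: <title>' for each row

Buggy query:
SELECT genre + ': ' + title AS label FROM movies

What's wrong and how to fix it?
Bug: SQLite uses || for string concatenation; + coerces text to numbers (yielding 0)

Fix: Use the || operator for string concatenation

Corrected query:
SELECT genre || ': ' || title AS label FROM movies

Result:
label                
---------------------
Comedy: Groundhog Day
Animation: Shrek     
Action: Mad Max      
Animation: Coco      
Animation: Inside Out
Animation: Toy Story 
Action: Gladiator    
Action: John Wick    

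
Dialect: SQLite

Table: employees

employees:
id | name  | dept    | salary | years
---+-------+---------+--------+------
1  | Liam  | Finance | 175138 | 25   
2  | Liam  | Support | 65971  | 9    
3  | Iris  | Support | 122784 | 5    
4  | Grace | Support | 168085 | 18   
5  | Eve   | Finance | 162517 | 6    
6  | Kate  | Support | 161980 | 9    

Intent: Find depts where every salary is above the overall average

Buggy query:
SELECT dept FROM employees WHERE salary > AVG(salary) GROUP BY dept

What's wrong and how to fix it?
Bug: AVG() is an aggregate; it can't sit directly in WHERE

Fix: Use a subquery for AVG and a HAVING MIN(...) filter so the condition holds for every row in the group

Corrected query:
SELECT dept FROM employees GROUP BY dept HAVING MIN(salary) > (SELECT AVG(salary) FROM employees)

Result:
dept   
-------
Finance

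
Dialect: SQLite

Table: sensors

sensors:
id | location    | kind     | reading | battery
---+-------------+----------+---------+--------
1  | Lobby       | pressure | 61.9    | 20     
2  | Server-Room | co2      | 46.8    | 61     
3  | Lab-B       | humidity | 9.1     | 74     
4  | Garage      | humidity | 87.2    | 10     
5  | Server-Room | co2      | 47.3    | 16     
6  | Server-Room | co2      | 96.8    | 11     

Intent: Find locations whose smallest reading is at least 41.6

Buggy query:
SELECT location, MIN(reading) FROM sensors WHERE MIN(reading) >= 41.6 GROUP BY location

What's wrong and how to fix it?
Bug: Aggregates like MIN are computed per group after WHERE runs

Fix: Replace WHERE with HAVING after the GROUP BY

Corrected query:
SELECT location, MIN(reading) FROM sensors GROUP BY location HAVING MIN(reading) >= 41.6

Result:
location    | MIN(reading)
------------+-------------
Garage      | 87.2        
Lobby       | 61.9        
Server-Room | 46.8        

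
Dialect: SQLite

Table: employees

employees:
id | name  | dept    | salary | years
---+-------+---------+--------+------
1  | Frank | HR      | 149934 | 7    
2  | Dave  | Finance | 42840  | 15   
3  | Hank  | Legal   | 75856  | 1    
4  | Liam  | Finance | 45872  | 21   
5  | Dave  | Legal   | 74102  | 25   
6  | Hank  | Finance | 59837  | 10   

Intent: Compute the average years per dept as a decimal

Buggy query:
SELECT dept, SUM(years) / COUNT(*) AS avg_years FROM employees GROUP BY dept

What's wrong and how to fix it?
Bug: SUM(years) and COUNT(*) are both integers; the division truncates the fractional part

Fix: Multiply by 1.0 (or CAST to REAL) to force floating-point division

Corrected query:
SELECT dept, SUM(years) * 1.0 / COUNT(*) AS avg_years FROM employees GROUP BY dept

Result:
dept    | avg_years
--------+----------
Finance | 15.333333
HR      | 7        
Legal   | 13       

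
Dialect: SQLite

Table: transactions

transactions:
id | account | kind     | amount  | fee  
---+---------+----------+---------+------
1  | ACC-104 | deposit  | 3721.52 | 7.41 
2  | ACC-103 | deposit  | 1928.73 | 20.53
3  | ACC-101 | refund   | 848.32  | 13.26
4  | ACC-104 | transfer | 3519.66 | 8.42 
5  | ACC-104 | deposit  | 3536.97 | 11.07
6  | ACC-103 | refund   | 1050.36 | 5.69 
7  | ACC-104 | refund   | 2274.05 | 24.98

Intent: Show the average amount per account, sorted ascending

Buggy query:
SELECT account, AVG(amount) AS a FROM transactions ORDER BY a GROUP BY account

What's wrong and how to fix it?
Bug: GROUP BY must precede ORDER BY

Fix: Move ORDER BY to the end, after GROUP BY

Corrected query:
SELECT account, AVG(amount) AS a FROM transactions GROUP BY account ORDER BY a

Result:
account | a       
--------+---------
ACC-101 | 848.32  
ACC-103 | 1489.545
ACC-104 | 3263.05 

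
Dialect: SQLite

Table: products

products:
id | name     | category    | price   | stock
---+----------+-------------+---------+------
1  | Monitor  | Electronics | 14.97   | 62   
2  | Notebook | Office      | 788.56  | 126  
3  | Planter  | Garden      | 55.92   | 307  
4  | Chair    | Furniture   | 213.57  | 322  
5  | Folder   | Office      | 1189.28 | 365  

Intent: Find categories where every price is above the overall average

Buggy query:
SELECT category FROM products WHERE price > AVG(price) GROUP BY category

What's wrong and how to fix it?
Bug: AVG() is an aggregate; it can't sit directly in WHERE

Fix: Compute the overall average in a scalar subquery and compare each group's MIN against it in HAVING

Corrected query:
SELECT category FROM products GROUP BY category HAVING MIN(price) > (SELECT AVG(price) FROM products)

Result:
category
--------
Office  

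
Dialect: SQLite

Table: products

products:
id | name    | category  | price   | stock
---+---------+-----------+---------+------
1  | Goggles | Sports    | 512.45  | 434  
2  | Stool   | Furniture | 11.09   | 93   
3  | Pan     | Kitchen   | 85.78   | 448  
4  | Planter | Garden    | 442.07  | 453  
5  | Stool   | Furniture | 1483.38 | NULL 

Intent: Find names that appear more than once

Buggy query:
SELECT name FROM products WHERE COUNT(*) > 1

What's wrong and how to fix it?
Bug: WHERE can't reference COUNT(*); aggregates are computed after WHERE

Fix: Group first, then use HAVING for the count condition

Corrected query:
SELECT name FROM products GROUP BY name HAVING COUNT(*) > 1

Result:
name 
-----
Stool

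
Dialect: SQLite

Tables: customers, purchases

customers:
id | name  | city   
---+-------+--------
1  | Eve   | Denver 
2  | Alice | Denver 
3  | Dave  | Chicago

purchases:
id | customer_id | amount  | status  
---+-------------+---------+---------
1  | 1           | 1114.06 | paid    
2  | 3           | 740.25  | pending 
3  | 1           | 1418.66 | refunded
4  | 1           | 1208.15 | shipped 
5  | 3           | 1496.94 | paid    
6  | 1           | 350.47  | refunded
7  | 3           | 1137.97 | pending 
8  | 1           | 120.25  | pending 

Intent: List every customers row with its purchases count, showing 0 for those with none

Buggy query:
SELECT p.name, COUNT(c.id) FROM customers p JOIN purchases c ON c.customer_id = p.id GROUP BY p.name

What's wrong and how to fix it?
Bug: INNER JOIN drops customers rows that have no matching purchases rows

Fix: Use LEFT JOIN so parents without children still appear (COUNT(c.id) gives 0)

Corrected query:
SELECT p.name, COUNT(c.id) FROM customers p LEFT JOIN purchases c ON c.customer_id = p.id GROUP BY p.name

Result:
name  | COUNT(c.id)
------+------------
Alice | 0          
Dave  | 3          
Eve   | 5          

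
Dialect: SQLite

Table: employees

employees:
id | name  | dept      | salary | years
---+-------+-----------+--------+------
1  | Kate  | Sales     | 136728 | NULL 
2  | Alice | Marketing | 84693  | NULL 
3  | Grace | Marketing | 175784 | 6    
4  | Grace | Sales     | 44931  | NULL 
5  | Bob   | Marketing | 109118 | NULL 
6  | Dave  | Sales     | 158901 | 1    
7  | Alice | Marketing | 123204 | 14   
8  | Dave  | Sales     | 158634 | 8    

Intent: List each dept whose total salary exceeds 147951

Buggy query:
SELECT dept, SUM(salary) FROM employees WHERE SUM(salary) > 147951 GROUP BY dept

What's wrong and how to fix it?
Bug: WHERE runs before GROUP BY, so aggregates aren't available there

Fix: Move the aggregate condition to a HAVING clause

Corrected query:
SELECT dept, SUM(salary) FROM employees GROUP BY dept HAVING SUM(salary) > 147951

Result:
dept      | SUM(salary)
----------+------------
Marketing | 492799     
Sales     | 499194     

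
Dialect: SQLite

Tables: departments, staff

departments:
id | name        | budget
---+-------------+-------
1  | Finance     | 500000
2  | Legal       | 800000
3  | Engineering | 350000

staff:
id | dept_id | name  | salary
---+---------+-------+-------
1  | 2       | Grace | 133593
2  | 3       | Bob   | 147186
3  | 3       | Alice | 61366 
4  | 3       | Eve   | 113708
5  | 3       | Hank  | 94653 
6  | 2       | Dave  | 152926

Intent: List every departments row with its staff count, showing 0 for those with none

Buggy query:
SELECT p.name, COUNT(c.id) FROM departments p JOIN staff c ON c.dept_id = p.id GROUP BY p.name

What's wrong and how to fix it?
Bug: An inner join excludes parents with zero children

Fix: Use LEFT JOIN so parents without children still appear (COUNT(c.id) gives 0)

Corrected query:
SELECT p.name, COUNT(c.id) FROM departments p LEFT JOIN staff c ON c.dept_id = p.id GROUP BY p.name

Result:
name        | COUNT(c.id)
------------+------------
Engineering | 4          
Finance     | 0          
Legal       | 2          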